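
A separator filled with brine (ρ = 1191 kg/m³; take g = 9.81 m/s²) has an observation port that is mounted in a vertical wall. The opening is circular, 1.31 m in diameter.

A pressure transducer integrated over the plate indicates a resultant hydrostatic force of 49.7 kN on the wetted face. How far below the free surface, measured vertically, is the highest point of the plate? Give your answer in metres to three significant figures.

γ = ρg = 1191 × 9.81 / 1000 = 11.68371 kN/m³.
A = π(0.655)² = 1.34782 m².
From F = γ·h_c·A, the centroid depth is h_c = 49.7/(11.68371 × 1.34782) = 3.15605 m.
The centroid is at the centre, 0.655 m below the top of the plate, so the highest point sits at h_top = 3.15605 − 0.655 = 2.50105 m below the surface.

d_top ≈ 2.50 m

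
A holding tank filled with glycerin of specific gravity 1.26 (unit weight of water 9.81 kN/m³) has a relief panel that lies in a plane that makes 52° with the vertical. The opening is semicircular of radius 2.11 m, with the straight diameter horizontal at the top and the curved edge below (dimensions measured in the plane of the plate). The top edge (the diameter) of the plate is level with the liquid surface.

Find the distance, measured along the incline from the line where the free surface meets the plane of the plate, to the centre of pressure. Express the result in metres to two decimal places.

y_p = 1.24 m

γ = 1.26 × 9.81 = 12.3606 kN/m³.
The plate makes 52° with the vertical, i.e. θ = 90° − 52° = 38° to the horizontal. Measuring y along the incline from the free-surface line, vertical depth h = y·sinθ with sinθ = 0.615661.
The centroid of a semicircle lies 4r/(3π) = 0.895512 m from the diameter, here below the top edge, so y_c = 0.895512 m and h_c = 0.895512 × 0.615661 = 0.551332 m.
A = πr²/2 = π × 2.11²/2 = 6.99334 m².
Resultant F = γ·h_c·A = 12.3606 × 0.551332 × 6.99334 = 47.6582 kN.
I_c = (π/8 − 8/(9π))·r⁴ = 0.109757 × 2.11⁴ = 2.17551 m⁴.
Centre of pressure: y_p = y_c + I_c/(y_c·A) = 0.895512 + 2.17551/(0.895512 × 6.99334) = 0.895512 + 0.34738 = 1.24289 m along the plane.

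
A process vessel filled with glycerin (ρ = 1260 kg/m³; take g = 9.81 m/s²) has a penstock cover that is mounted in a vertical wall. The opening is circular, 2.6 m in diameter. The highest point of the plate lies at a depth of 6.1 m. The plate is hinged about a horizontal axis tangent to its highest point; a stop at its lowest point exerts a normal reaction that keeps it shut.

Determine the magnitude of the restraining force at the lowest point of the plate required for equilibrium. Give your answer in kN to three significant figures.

P ≈ 253 kN

γ = ρg = 1260 × 9.81 / 1000 = 12.3606 kN/m³.
The centroid is at the centre, 1.3 m below the top of the plate, so the centroid depth is h_c = 6.1 + 1.3 = 7.4 m.
A = π(1.3)² = 5.30929 m².
Resultant F = γ·h_c·A = 12.3606 × 7.4 × 5.30929 = 485.632 kN.
I_c = πr⁴/4 = π × 1.3⁴/4 = 2.24318 m⁴.
Centre of pressure: y_p = y_c + I_c/(y_c·A) = 7.4 + 2.24318/(7.4 × 5.30929) = 7.4 + 0.0570947 = 7.45709 m along the plane.
The resultant acts 1.3 + 0.0570947 = 1.35709 m (along the plate) below the hinge at the top edge, so the moment about the hinge is M = F × 1.35709 = 485.632 × 1.35709 = 659.046 kN·m.
A normal force at the bottom, 2.6 m from the hinge, must supply this moment: P = 659.046/2.6 = 253.479 kN.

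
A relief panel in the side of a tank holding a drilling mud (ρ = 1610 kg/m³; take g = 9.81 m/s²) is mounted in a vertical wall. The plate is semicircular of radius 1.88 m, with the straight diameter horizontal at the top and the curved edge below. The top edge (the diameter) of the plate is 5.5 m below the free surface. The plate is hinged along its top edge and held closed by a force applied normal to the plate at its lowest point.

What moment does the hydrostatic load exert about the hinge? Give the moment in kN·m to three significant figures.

γ = ρg = 1610 × 9.81 / 1000 = 15.7941 kN/m³.
The centroid of a semicircle lies 4r/(3π) = 0.797897 m from the diameter, here below the top edge, so the centroid depth is h_c = 5.5 + 0.797897 = 6.2979 m.
A = πr²/2 = π × 1.88²/2 = 5.55182 m².
Resultant F = γ·h_c·A = 15.7941 × 6.2979 × 5.55182 = 552.238 kN.
I_c = (π/8 − 8/(9π))·r⁴ = 0.109757 × 1.88⁴ = 1.37108 m⁴.
Centre of pressure: y_p = y_c + I_c/(y_c·A) = 6.2979 + 1.37108/(6.2979 × 5.55182) = 6.2979 + 0.0392131 = 6.33711 m along the plane.
The resultant acts 0.797897 + 0.0392131 = 0.83711 m (along the plate) below the hinge at the top edge, so the moment about the hinge is M = F × 0.83711 = 552.238 × 0.83711 = 462.284 kN·m.

M ≈ 462 kN·m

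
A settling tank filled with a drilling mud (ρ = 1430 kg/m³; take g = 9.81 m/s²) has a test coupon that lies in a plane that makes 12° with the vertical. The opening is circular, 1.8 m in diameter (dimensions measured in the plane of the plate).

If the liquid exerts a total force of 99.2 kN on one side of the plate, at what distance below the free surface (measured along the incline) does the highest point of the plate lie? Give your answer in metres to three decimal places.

y_top ≈ 1.941 m

γ = ρg = 1430 × 9.81 / 1000 = 14.0283 kN/m³.
A = π(0.9)² = 2.54469 m².
From F = γ·h_c·A, the centroid depth is h_c = 99.2/(14.0283 × 2.54469) = 2.77889 m.
The plate makes 12° with the vertical, i.e. θ = 90° − 12° = 78° to the horizontal. Measuring y along the incline from the free-surface line, vertical depth h = y·sinθ with sinθ = 0.978148.
Along the incline, y_c = h_c/sinθ = 2.77889/0.978148 = 2.84097 m.
The centroid is at the centre, 0.9 m below the top of the plate, so the highest point sits at y_top = 2.84097 − 0.9 = 1.94097 m along the incline.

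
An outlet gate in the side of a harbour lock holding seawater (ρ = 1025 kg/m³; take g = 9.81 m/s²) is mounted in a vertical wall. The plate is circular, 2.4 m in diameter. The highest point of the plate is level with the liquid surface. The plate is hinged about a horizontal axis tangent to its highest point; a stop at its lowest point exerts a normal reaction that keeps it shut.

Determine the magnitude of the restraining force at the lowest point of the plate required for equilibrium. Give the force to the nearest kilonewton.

P ≈ 34 kN

γ = ρg = 1025 × 9.81 / 1000 = 10.05525 kN/m³.
The centroid is at the centre, 1.2 m below the top of the plate, so the centroid depth is h_c = 1.2 m.
A = π(1.2)² = 4.52389 m².
Resultant F = γ·h_c·A = 10.05525 × 1.2 × 4.52389 = 54.5866 kN.
I_c = πr⁴/4 = π × 1.2⁴/4 = 1.6286 m⁴.
Centre of pressure: y_p = y_c + I_c/(y_c·A) = 1.2 + 1.6286/(1.2 × 4.52389) = 1.2 + 0.3 = 1.5 m along the plane.
The resultant acts 1.2 + 0.3 = 1.5 m (along the plate) below the hinge at the top edge, so the moment about the hinge is M = F × 1.5 = 54.5866 × 1.5 = 81.8799 kN·m.
A normal force at the bottom, 2.4 m from the hinge, must supply this moment: P = 81.8799/2.4 = 34.1166 kN.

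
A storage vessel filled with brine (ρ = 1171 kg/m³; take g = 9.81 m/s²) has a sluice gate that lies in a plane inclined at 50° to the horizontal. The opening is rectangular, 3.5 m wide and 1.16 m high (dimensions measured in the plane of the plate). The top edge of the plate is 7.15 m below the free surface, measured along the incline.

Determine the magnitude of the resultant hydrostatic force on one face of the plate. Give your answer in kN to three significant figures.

F ≈ 276 kN

γ = ρg = 1171 × 9.81 / 1000 = 11.48751 kN/m³.
Let θ = 50° be the plate's angle to the horizontal; measure y along the incline from where the plane meets the free surface. Vertical depth h = y·sinθ with sinθ = 0.766044.
The centroid lies 1.16/2 = 0.58 m below the top edge, so y_c = 7.15 + 0.58 = 7.73 m and h_c = 7.73 × 0.766044 = 5.92152 m.
A = 3.5 × 1.16 = 4.06 m².
Resultant F = γ·h_c·A = 11.48751 × 5.92152 × 4.06 = 276.175 kN.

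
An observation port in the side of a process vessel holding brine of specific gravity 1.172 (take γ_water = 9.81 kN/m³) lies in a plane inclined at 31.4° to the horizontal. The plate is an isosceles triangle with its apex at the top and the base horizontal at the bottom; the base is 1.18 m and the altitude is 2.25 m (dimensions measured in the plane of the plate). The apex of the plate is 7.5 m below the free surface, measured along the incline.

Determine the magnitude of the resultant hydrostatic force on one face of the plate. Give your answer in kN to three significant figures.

γ = 1.172 × 9.81 = 11.49732 kN/m³.
Let θ = 31.4° be the plate's angle to the horizontal; measure y along the incline from where the plane meets the free surface. Vertical depth h = y·sinθ with sinθ = 0.521010.
With the apex up, the centroid sits 2h/3 = 2 × 2.25/3 = 1.5 m below the apex, so y_c = 7.5 + 1.5 = 9 m and h_c = 9 × 0.521010 = 4.68909 m.
A = ½ × 1.18 × 2.25 = 1.3275 m².
Resultant F = γ·h_c·A = 11.49732 × 4.68909 × 1.3275 = 71.5681 kN.

F ≈ 71.6 kN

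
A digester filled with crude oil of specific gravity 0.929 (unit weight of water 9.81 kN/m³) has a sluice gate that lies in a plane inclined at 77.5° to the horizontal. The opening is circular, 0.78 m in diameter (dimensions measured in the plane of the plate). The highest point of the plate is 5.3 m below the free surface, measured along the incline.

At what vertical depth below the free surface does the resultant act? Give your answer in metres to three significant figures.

h_p = 5.56 m

γ = 0.929 × 9.81 = 9.11349 kN/m³.
Let θ = 77.5° be the plate's angle to the horizontal; measure y along the incline from where the plane meets the free surface. Vertical depth h = y·sinθ with sinθ = 0.976296.
The centroid is at the centre, 0.39 m below the top of the plate, so y_c = 5.3 + 0.39 = 5.69 m and h_c = 5.69 × 0.976296 = 5.55512 m.
A = π(0.39)² = 0.477836 m².
Resultant F = γ·h_c·A = 9.11349 × 5.55512 × 0.477836 = 24.1912 kN.
I_c = πr⁴/4 = π × 0.39⁴/4 = 0.0181697 m⁴.
Centre of pressure: y_p = y_c + I_c/(y_c·A) = 5.69 + 0.0181697/(5.69 × 0.477836) = 5.69 + 0.00668277 = 5.69668 m along the plane.
Vertically, h_p = y_p·sinθ = 5.69668 × 0.976296 = 5.56165 m.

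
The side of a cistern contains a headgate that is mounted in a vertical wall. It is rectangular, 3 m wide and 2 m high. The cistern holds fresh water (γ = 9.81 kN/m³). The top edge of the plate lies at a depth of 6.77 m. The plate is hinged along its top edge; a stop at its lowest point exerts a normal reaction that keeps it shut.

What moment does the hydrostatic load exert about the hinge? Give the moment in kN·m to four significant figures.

M ≈ 477.0 kN·m

γ = 9.81 kN/m³.
The centroid lies 2/2 = 1 m below the top edge, so the centroid depth is h_c = 6.77 + 1 = 7.77 m.
A = 3 × 2 = 6 m².
Resultant F = γ·h_c·A = 9.81 × 7.77 × 6 = 457.342 kN.
I_c = b·h³/12 = 3 × 2³/12 = 2 m⁴.
Centre of pressure: y_p = y_c + I_c/(y_c·A) = 7.77 + 2/(7.77 × 6) = 7.77 + 0.0429 = 7.8129 m along the plane.
The resultant acts 1 + 0.0429 = 1.0429 m (along the plate) below the hinge at the top edge, so the moment about the hinge is M = F × 1.0429 = 457.342 × 1.0429 = 476.962 kN·m.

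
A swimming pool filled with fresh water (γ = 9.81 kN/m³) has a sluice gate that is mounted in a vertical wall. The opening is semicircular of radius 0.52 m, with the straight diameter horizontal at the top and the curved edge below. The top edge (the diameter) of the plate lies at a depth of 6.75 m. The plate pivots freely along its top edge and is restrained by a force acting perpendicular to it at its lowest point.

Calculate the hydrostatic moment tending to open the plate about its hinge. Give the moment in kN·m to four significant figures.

γ = 9.81 kN/m³.
The centroid of a semicircle lies 4r/(3π) = 0.220695 m from the diameter, here below the top edge, so the centroid depth is h_c = 6.75 + 0.220695 = 6.9707 m.
A = πr²/2 = π × 0.52²/2 = 0.424743 m².
Resultant F = γ·h_c·A = 9.81 × 6.9707 × 0.424743 = 29.045 kN.
I_c = (π/8 − 8/(9π))·r⁴ = 0.109757 × 0.52⁴ = 0.00802501 m⁴.
Centre of pressure: y_p = y_c + I_c/(y_c·A) = 6.9707 + 0.00802501/(6.9707 × 0.424743) = 6.9707 + 0.00271046 = 6.97341 m along the plane.
The resultant acts 0.220695 + 0.00271046 = 0.223405 m (along the plate) below the hinge at the top edge, so the moment about the hinge is M = F × 0.223405 = 29.045 × 0.223405 = 6.4888 kN·m.

M ≈ 6.489 kN·m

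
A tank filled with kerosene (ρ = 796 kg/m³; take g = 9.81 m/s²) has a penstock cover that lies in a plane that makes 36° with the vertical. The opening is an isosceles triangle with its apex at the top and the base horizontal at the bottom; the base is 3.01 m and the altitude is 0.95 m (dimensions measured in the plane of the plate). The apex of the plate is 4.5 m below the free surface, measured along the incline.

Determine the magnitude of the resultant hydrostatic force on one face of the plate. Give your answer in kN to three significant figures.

F ≈ 46.4 kN

γ = ρg = 796 × 9.81 / 1000 = 7.80876 kN/m³.
The plate makes 36° with the vertical, i.e. θ = 90° − 36° = 54° to the horizontal. Measuring y along the incline from the free-surface line, vertical depth h = y·sinθ with sinθ = 0.809017.
With the apex up, the centroid sits 2h/3 = 2 × 0.95/3 = 0.633333 m below the apex, so y_c = 4.5 + 0.633333 = 5.13333 m and h_c = 5.13333 × 0.809017 = 4.15295 m.
A = ½ × 3.01 × 0.95 = 1.42975 m².
Resultant F = γ·h_c·A = 7.80876 × 4.15295 × 1.42975 = 46.3659 kN.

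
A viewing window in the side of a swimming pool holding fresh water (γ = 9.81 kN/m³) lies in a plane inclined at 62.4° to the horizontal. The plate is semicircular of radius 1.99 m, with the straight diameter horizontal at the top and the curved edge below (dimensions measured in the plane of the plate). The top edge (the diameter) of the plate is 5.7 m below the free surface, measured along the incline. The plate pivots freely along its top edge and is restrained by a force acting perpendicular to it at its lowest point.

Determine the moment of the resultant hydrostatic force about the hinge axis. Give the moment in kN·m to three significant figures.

γ = 9.81 kN/m³.
Let θ = 62.4° be the plate's angle to the horizontal; measure y along the incline from where the plane meets the free surface. Vertical depth h = y·sinθ with sinθ = 0.886204.
The centroid of a semicircle lies 4r/(3π) = 0.844582 m from the diameter, here below the top edge, so y_c = 5.7 + 0.844582 = 6.54458 m and h_c = 6.54458 × 0.886204 = 5.79983 m.
A = πr²/2 = π × 1.99²/2 = 6.22051 m².
Resultant F = γ·h_c·A = 9.81 × 5.79983 × 6.22051 = 353.924 kN.
I_c = (π/8 − 8/(9π))·r⁴ = 0.109757 × 1.99⁴ = 1.72125 m⁴.
Centre of pressure: y_p = y_c + I_c/(y_c·A) = 6.54458 + 1.72125/(6.54458 × 6.22051) = 6.54458 + 0.0422801 = 6.58686 m along the plane.
The resultant acts 0.844582 + 0.0422801 = 0.886862 m (along the plate) below the hinge at the top edge, so the moment about the hinge is M = F × 0.886862 = 353.924 × 0.886862 = 313.882 kN·m.

M ≈ 314 kN·m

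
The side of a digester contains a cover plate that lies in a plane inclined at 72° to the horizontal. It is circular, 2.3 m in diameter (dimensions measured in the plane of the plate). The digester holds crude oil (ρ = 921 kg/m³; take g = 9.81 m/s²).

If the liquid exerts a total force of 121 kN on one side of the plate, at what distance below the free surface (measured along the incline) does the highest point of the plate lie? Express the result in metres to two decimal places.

y_top ≈ 2.24 m

γ = ρg = 921 × 9.81 / 1000 = 9.03501 kN/m³.
A = π(1.15)² = 4.15476 m².
From F = γ·h_c·A, the centroid depth is h_c = 121/(9.03501 × 4.15476) = 3.22337 m.
Let θ = 72° be the plate's angle to the horizontal; measure y along the incline from where the plane meets the free surface. Vertical depth h = y·sinθ with sinθ = 0.951057.
Along the incline, y_c = h_c/sinθ = 3.22337/0.951057 = 3.38925 m.
The centroid is at the centre, 1.15 m below the top of the plate, so the highest point sits at y_top = 3.38925 − 1.15 = 2.23925 m along the incline.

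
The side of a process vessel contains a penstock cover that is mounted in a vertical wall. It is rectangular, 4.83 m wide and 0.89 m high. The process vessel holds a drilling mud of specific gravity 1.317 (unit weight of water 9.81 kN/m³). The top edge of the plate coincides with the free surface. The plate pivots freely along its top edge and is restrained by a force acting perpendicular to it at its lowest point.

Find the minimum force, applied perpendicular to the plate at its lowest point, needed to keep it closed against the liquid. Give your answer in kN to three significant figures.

γ = 1.317 × 9.81 = 12.91977 kN/m³.
The centroid lies 0.89/2 = 0.445 m below the top edge, so the centroid depth is h_c = 0.445 m.
A = 4.83 × 0.89 = 4.2987 m².
Resultant F = γ·h_c·A = 12.91977 × 0.445 × 4.2987 = 24.7145 kN.
I_c = b·h³/12 = 4.83 × 0.89³/12 = 0.28375 m⁴.
Centre of pressure: y_p = y_c + I_c/(y_c·A) = 0.445 + 0.28375/(0.445 × 4.2987) = 0.445 + 0.148333 = 0.593333 m along the plane.
The resultant acts 0.445 + 0.148333 = 0.593333 m (along the plate) below the hinge at the top edge, so the moment about the hinge is M = F × 0.593333 = 24.7145 × 0.593333 = 14.6639 kN·m.
A normal force at the bottom, 0.89 m from the hinge, must supply this moment: P = 14.6639/0.89 = 16.4763 kN.

P ≈ 16.5 kN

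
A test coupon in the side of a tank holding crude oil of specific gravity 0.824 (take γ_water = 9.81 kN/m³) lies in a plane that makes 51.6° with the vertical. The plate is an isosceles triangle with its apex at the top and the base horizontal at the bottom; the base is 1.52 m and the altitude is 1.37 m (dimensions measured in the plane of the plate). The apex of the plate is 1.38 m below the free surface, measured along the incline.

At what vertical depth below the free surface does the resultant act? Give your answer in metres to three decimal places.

h_p = 1.453 m

γ = 0.824 × 9.81 = 8.08344 kN/m³.
The plate makes 51.6° with the vertical, i.e. θ = 90° − 51.6° = 38.4° to the horizontal. Measuring y along the incline from the free-surface line, vertical depth h = y·sinθ with sinθ = 0.621148.
With the apex up, the centroid sits 2h/3 = 2 × 1.37/3 = 0.913333 m below the apex, so y_c = 1.38 + 0.913333 = 2.29333 m and h_c = 2.29333 × 0.621148 = 1.4245 m.
A = ½ × 1.52 × 1.37 = 1.0412 m².
Resultant F = γ·h_c·A = 8.08344 × 1.4245 × 1.0412 = 11.9893 kN.
I_c = b·h³/36 = 1.52 × 1.37³/36 = 0.108568 m⁴.
Centre of pressure: y_p = y_c + I_c/(y_c·A) = 2.29333 + 0.108568/(2.29333 × 1.0412) = 2.29333 + 0.0454675 = 2.3388 m along the plane.
Vertically, h_p = y_p·sinθ = 2.3388 × 0.621148 = 1.45274 m.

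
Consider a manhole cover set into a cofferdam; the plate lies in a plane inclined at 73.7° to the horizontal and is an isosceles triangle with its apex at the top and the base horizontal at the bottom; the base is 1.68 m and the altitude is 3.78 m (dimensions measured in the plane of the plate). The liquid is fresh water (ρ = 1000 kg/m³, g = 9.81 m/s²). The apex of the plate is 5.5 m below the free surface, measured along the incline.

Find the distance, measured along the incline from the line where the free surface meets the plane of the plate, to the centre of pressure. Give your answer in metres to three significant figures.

γ = ρg = 1000 × 9.81 = 9810 N/m³ = 9.81 kN/m³.
Let θ = 73.7° be the plate's angle to the horizontal; measure y along the incline from where the plane meets the free surface. Vertical depth h = y·sinθ with sinθ = 0.959805.
With the apex up, the centroid sits 2h/3 = 2 × 3.78/3 = 2.52 m below the apex, so y_c = 5.5 + 2.52 = 8.02 m and h_c = 8.02 × 0.959805 = 7.69764 m.
A = ½ × 1.68 × 3.78 = 3.1752 m².
Resultant F = γ·h_c·A = 9.81 × 7.69764 × 3.1752 = 239.772 kN.
I_c = b·h³/36 = 1.68 × 3.78³/36 = 2.52047 m⁴.
Centre of pressure: y_p = y_c + I_c/(y_c·A) = 8.02 + 2.52047/(8.02 × 3.1752) = 8.02 + 0.0989774 = 8.11898 m along the plane.

y_p = 8.12 m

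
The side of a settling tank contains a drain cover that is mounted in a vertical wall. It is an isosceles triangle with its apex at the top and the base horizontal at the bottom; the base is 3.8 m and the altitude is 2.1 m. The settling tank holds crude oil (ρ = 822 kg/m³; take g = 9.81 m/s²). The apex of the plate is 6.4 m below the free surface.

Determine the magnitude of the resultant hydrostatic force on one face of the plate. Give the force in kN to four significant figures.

F ≈ 251.0 kN

γ = ρg = 822 × 9.81 / 1000 = 8.06382 kN/m³.
With the apex up, the centroid sits 2h/3 = 2 × 2.1/3 = 1.4 m below the apex, so the centroid depth is h_c = 6.4 + 1.4 = 7.8 m.
A = ½ × 3.8 × 2.1 = 3.99 m².
Resultant F = γ·h_c·A = 8.06382 × 7.8 × 3.99 = 250.962 kN.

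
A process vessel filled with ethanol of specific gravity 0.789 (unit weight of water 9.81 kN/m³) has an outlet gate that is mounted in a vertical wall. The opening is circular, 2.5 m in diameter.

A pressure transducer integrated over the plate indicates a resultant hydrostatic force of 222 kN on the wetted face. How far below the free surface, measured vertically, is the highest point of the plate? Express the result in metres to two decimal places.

d_top ≈ 4.59 m

γ = 0.789 × 9.81 = 7.74009 kN/m³.
A = π(1.25)² = 4.90874 m².
From F = γ·h_c·A, the centroid depth is h_c = 222/(7.74009 × 4.90874) = 5.84301 m.
The centroid is at the centre, 1.25 m below the top of the plate, so the highest point sits at h_top = 5.84301 − 1.25 = 4.59301 m below the surface.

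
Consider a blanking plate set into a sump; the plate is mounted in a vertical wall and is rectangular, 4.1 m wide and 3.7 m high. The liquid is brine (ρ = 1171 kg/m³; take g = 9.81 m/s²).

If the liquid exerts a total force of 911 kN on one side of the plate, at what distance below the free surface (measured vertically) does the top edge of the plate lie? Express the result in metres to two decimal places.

γ = ρg = 1171 × 9.81 / 1000 = 11.48751 kN/m³.
A = 4.1 × 3.7 = 15.17 m².
From F = γ·h_c·A, the centroid depth is h_c = 911/(11.48751 × 15.17) = 5.22765 m.
The centroid lies 3.7/2 = 1.85 m below the top edge, so the top edge sits at h_top = 5.22765 − 1.85 = 3.37765 m below the surface.

d_top ≈ 3.38 m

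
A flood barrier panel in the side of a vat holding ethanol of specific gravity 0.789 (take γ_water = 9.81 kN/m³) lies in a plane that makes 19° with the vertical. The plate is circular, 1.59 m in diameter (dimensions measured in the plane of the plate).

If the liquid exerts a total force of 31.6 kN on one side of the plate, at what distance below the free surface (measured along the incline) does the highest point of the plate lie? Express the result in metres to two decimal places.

γ = 0.789 × 9.81 = 7.74009 kN/m³.
A = π(0.795)² = 1.98557 m².
From F = γ·h_c·A, the centroid depth is h_c = 31.6/(7.74009 × 1.98557) = 2.05616 m.
The plate makes 19° with the vertical, i.e. θ = 90° − 19° = 71° to the horizontal. Measuring y along the incline from the free-surface line, vertical depth h = y·sinθ with sinθ = 0.945519.
Along the incline, y_c = h_c/sinθ = 2.05616/0.945519 = 2.17464 m.
The centroid is at the centre, 0.795 m below the top of the plate, so the highest point sits at y_top = 2.17464 − 0.795 = 1.37964 m along the incline.

y_top ≈ 1.38 m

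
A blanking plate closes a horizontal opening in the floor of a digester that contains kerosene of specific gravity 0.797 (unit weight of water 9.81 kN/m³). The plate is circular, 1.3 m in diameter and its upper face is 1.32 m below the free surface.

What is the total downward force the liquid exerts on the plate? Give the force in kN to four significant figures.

γ = 0.797 × 9.81 = 7.81857 kN/m³.
The plate is horizontal, so pressure is uniform at p = γ·h = 7.81857 × 1.32 = 10.3205 kN/m².
A = π(0.65)² = 1.32732 m².
F = p·A = 10.3205 × 1.32732 = 13.6986 kN.

F ≈ 13.70 kN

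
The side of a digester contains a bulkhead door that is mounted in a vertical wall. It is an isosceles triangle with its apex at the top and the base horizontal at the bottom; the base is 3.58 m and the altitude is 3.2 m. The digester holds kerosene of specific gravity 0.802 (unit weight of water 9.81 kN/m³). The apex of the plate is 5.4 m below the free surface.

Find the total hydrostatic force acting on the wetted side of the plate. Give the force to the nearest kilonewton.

F ≈ 339 kN

γ = 0.802 × 9.81 = 7.86762 kN/m³.
With the apex up, the centroid sits 2h/3 = 2 × 3.2/3 = 2.13333 m below the apex, so the centroid depth is h_c = 5.4 + 2.13333 = 7.53333 m.
A = ½ × 3.58 × 3.2 = 5.728 m².
Resultant F = γ·h_c·A = 7.86762 × 7.53333 × 5.728 = 339.495 kN.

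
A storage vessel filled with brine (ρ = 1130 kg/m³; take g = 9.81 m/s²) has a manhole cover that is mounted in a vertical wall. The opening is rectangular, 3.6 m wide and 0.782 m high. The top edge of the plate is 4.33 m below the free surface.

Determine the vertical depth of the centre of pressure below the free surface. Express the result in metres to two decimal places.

h_p = 4.73 m

γ = ρg = 1130 × 9.81 / 1000 = 11.0853 kN/m³.
The centroid lies 0.782/2 = 0.391 m below the top edge, so the centroid depth is h_c = 4.33 + 0.391 = 4.721 m.
A = 3.6 × 0.782 = 2.8152 m².
Resultant F = γ·h_c·A = 11.0853 × 4.721 × 2.8152 = 147.33 kN.
I_c = b·h³/12 = 3.6 × 0.782³/12 = 0.143464 m⁴.
Centre of pressure: y_p = y_c + I_c/(y_c·A) = 4.721 + 0.143464/(4.721 × 2.8152) = 4.721 + 0.0107944 = 4.73179 m along the plane.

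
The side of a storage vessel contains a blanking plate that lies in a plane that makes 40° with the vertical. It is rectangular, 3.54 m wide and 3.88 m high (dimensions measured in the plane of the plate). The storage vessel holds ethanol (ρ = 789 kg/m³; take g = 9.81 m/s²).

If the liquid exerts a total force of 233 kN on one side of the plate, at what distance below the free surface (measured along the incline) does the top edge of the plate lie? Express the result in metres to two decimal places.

γ = ρg = 789 × 9.81 / 1000 = 7.74009 kN/m³.
A = 3.54 × 3.88 = 13.7352 m².
From F = γ·h_c·A, the centroid depth is h_c = 233/(7.74009 × 13.7352) = 2.19167 m.
The plate makes 40° with the vertical, i.e. θ = 90° − 40° = 50° to the horizontal. Measuring y along the incline from the free-surface line, vertical depth h = y·sinθ with sinθ = 0.766044.
Along the incline, y_c = h_c/sinθ = 2.19167/0.766044 = 2.86102 m.
The centroid lies 3.88/2 = 1.94 m below the top edge, so the top edge sits at y_top = 2.86102 − 1.94 = 0.92102 m along the incline.

y_top ≈ 0.92 m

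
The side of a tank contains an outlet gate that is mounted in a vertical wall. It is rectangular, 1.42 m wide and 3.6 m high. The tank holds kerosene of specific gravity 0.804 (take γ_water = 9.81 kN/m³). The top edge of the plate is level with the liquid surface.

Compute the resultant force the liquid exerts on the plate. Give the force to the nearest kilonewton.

γ = 0.804 × 9.81 = 7.88724 kN/m³.
The centroid lies 3.6/2 = 1.8 m below the top edge, so the centroid depth is h_c = 1.8 m.
A = 1.42 × 3.6 = 5.112 m².
Resultant F = γ·h_c·A = 7.88724 × 1.8 × 5.112 = 72.5752 kN.

F ≈ 73 kN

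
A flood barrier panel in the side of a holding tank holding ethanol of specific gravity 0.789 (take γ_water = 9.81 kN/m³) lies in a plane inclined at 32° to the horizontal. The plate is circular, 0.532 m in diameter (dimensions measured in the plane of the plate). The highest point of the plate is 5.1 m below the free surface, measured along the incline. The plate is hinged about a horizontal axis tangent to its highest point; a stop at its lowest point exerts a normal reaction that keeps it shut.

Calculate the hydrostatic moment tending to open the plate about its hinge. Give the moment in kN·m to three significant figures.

M ≈ 1.32 kN·m

γ = 0.789 × 9.81 = 7.74009 kN/m³.
Let θ = 32° be the plate's angle to the horizontal; measure y along the incline from where the plane meets the free surface. Vertical depth h = y·sinθ with sinθ = 0.529919.
The centroid is at the centre, 0.266 m below the top of the plate, so y_c = 5.1 + 0.266 = 5.366 m and h_c = 5.366 × 0.529919 = 2.84355 m.
A = π(0.266)² = 0.222287 m².
Resultant F = γ·h_c·A = 7.74009 × 2.84355 × 0.222287 = 4.89239 kN.
I_c = πr⁴/4 = π × 0.266⁴/4 = 0.00393203 m⁴.
Centre of pressure: y_p = y_c + I_c/(y_c·A) = 5.366 + 0.00393203/(5.366 × 0.222287) = 5.366 + 0.00329649 = 5.3693 m along the plane.
The resultant acts 0.266 + 0.00329649 = 0.269296 m (along the plate) below the hinge at the top edge, so the moment about the hinge is M = F × 0.269296 = 4.89239 × 0.269296 = 1.3175 kN·m.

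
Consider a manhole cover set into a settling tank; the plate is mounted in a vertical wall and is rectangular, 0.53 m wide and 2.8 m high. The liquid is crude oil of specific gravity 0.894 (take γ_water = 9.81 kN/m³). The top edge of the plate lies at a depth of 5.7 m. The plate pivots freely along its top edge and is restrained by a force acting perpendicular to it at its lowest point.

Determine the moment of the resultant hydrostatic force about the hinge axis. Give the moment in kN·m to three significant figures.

M ≈ 138 kN·m

γ = 0.894 × 9.81 = 8.77014 kN/m³.
The centroid lies 2.8/2 = 1.4 m below the top edge, so the centroid depth is h_c = 5.7 + 1.4 = 7.1 m.
A = 0.53 × 2.8 = 1.484 m².
Resultant F = γ·h_c·A = 8.77014 × 7.1 × 1.484 = 92.4057 kN.
I_c = b·h³/12 = 0.53 × 2.8³/12 = 0.969547 m⁴.
Centre of pressure: y_p = y_c + I_c/(y_c·A) = 7.1 + 0.969547/(7.1 × 1.484) = 7.1 + 0.0920188 = 7.19202 m along the plane.
The resultant acts 1.4 + 0.0920188 = 1.49202 m (along the plate) below the hinge at the top edge, so the moment about the hinge is M = F × 1.49202 = 92.4057 × 1.49202 = 137.871 kN·m.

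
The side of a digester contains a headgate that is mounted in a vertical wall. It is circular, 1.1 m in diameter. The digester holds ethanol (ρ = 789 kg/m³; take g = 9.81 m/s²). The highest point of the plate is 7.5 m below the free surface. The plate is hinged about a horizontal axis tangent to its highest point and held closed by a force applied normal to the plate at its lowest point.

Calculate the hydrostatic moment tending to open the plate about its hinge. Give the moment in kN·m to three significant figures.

γ = ρg = 789 × 9.81 / 1000 = 7.74009 kN/m³.
The centroid is at the centre, 0.55 m below the top of the plate, so the centroid depth is h_c = 7.5 + 0.55 = 8.05 m.
A = π(0.55)² = 0.950332 m².
Resultant F = γ·h_c·A = 7.74009 × 8.05 × 0.950332 = 59.213 kN.
I_c = πr⁴/4 = π × 0.55⁴/4 = 0.0718688 m⁴.
Centre of pressure: y_p = y_c + I_c/(y_c·A) = 8.05 + 0.0718688/(8.05 × 0.950332) = 8.05 + 0.0093944 = 8.05939 m along the plane.
The resultant acts 0.55 + 0.0093944 = 0.559394 m (along the plate) below the hinge at the top edge, so the moment about the hinge is M = F × 0.559394 = 59.213 × 0.559394 = 33.1234 kN·m.

M ≈ 33.1 kN·m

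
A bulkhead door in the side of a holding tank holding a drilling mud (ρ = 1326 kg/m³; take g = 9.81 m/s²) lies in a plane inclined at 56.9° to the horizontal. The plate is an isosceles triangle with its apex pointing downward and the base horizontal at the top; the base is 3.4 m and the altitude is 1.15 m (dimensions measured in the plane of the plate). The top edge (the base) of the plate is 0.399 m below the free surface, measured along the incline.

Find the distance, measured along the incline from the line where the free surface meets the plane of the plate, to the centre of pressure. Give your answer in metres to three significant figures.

γ = ρg = 1326 × 9.81 / 1000 = 13.00806 kN/m³.
Let θ = 56.9° be the plate's angle to the horizontal; measure y along the incline from where the plane meets the free surface. Vertical depth h = y·sinθ with sinθ = 0.837719.
With the apex down, the centroid sits h/3 = 1.15/3 = 0.383333 m below the base (the top edge), so y_c = 0.399 + 0.383333 = 0.782333 m and h_c = 0.782333 × 0.837719 = 0.655375 m.
A = ½ × 3.4 × 1.15 = 1.955 m².
Resultant F = γ·h_c·A = 13.00806 × 0.655375 × 1.955 = 16.6667 kN.
I_c = b·h³/36 = 3.4 × 1.15³/36 = 0.143638 m⁴.
Centre of pressure: y_p = y_c + I_c/(y_c·A) = 0.782333 + 0.143638/(0.782333 × 1.955) = 0.782333 + 0.0939141 = 0.876247 m along the plane.

y_p = 0.876 m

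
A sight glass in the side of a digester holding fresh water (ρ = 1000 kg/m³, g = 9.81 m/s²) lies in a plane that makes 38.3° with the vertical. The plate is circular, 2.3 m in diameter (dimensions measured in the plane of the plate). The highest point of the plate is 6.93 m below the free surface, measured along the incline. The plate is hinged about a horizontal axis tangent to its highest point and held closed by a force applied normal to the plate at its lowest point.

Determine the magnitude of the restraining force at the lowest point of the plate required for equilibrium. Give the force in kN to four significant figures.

P ≈ 133.8 kN

γ = ρg = 1000 × 9.81 = 9810 N/m³ = 9.81 kN/m³.
The plate makes 38.3° with the vertical, i.e. θ = 90° − 38.3° = 51.7° to the horizontal. Measuring y along the incline from the free-surface line, vertical depth h = y·sinθ with sinθ = 0.784776.
The centroid is at the centre, 1.15 m below the top of the plate, so y_c = 6.93 + 1.15 = 8.08 m and h_c = 8.08 × 0.784776 = 6.34099 m.
A = π(1.15)² = 4.15476 m².
Resultant F = γ·h_c·A = 9.81 × 6.34099 × 4.15476 = 258.447 kN.
I_c = πr⁴/4 = π × 1.15⁴/4 = 1.37367 m⁴.
Centre of pressure: y_p = y_c + I_c/(y_c·A) = 8.08 + 1.37367/(8.08 × 4.15476) = 8.08 + 0.040919 = 8.12092 m along the plane.
The resultant acts 1.15 + 0.040919 = 1.19092 m (along the plate) below the hinge at the top edge, so the moment about the hinge is M = F × 1.19092 = 258.447 × 1.19092 = 307.79 kN·m.
A normal force at the bottom, 2.3 m from the hinge, must supply this moment: P = 307.79/2.3 = 133.822 kN.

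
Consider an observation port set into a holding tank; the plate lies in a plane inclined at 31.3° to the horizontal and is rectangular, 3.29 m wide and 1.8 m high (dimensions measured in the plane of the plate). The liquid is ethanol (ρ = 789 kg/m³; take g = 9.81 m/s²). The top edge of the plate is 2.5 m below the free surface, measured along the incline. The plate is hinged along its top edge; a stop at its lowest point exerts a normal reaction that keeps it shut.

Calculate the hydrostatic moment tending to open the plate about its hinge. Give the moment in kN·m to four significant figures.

M ≈ 79.30 kN·m

γ = ρg = 789 × 9.81 / 1000 = 7.74009 kN/m³.
Let θ = 31.3° be the plate's angle to the horizontal; measure y along the incline from where the plane meets the free surface. Vertical depth h = y·sinθ with sinθ = 0.519519.
The centroid lies 1.8/2 = 0.9 m below the top edge, so y_c = 2.5 + 0.9 = 3.4 m and h_c = 3.4 × 0.519519 = 1.76636 m.
A = 3.29 × 1.8 = 5.922 m².
Resultant F = γ·h_c·A = 7.74009 × 1.76636 × 5.922 = 80.9643 kN.
I_c = b·h³/12 = 3.29 × 1.8³/12 = 1.59894 m⁴.
Centre of pressure: y_p = y_c + I_c/(y_c·A) = 3.4 + 1.59894/(3.4 × 5.922) = 3.4 + 0.0794118 = 3.47941 m along the plane.
The resultant acts 0.9 + 0.0794118 = 0.979412 m (along the plate) below the hinge at the top edge, so the moment about the hinge is M = F × 0.979412 = 80.9643 × 0.979412 = 79.2974 kN·m.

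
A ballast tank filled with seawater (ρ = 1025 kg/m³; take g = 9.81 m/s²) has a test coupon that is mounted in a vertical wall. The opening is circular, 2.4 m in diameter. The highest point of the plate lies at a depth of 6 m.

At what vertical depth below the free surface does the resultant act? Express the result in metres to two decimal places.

h_p = 7.25 m

γ = ρg = 1025 × 9.81 / 1000 = 10.05525 kN/m³.
The centroid is at the centre, 1.2 m below the top of the plate, so the centroid depth is h_c = 6 + 1.2 = 7.2 m.
A = π(1.2)² = 4.52389 m².
Resultant F = γ·h_c·A = 10.05525 × 7.2 × 4.52389 = 327.52 kN.
I_c = πr⁴/4 = π × 1.2⁴/4 = 1.6286 m⁴.
Centre of pressure: y_p = y_c + I_c/(y_c·A) = 7.2 + 1.6286/(7.2 × 4.52389) = 7.2 + 0.05 = 7.25 m along the plane.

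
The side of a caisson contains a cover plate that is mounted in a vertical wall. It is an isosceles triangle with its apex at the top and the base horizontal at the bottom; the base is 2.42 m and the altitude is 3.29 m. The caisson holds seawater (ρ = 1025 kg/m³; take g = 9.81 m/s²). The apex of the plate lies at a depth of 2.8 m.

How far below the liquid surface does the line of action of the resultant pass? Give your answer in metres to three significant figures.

γ = ρg = 1025 × 9.81 / 1000 = 10.05525 kN/m³.
With the apex up, the centroid sits 2h/3 = 2 × 3.29/3 = 2.19333 m below the apex, so the centroid depth is h_c = 2.8 + 2.19333 = 4.99333 m.
A = ½ × 2.42 × 3.29 = 3.9809 m².
Resultant F = γ·h_c·A = 10.05525 × 4.99333 × 3.9809 = 199.878 kN.
I_c = b·h³/36 = 2.42 × 3.29³/36 = 2.39387 m⁴.
Centre of pressure: y_p = y_c + I_c/(y_c·A) = 4.99333 + 2.39387/(4.99333 × 3.9809) = 4.99333 + 0.120428 = 5.11376 m along the plane.

h_p = 5.11 m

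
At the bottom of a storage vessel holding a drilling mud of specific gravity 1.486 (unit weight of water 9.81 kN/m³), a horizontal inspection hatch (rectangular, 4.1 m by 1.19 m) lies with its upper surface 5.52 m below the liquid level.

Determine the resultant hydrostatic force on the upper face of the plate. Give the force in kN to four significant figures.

F ≈ 392.6 kN

γ = 1.486 × 9.81 = 14.57766 kN/m³.
The plate is horizontal, so pressure is uniform at p = γ·h = 14.57766 × 5.52 = 80.4687 kN/m².
A = 4.1 × 1.19 = 4.879 m².
F = p·A = 80.4687 × 4.879 = 392.607 kN.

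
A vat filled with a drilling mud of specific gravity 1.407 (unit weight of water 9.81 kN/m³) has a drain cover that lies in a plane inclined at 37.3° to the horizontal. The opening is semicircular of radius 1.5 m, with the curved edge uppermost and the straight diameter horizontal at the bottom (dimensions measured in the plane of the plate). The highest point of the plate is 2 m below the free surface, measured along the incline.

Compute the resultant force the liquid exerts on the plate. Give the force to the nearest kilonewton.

F ≈ 85 kN

γ = 1.407 × 9.81 = 13.80267 kN/m³.
Let θ = 37.3° be the plate's angle to the horizontal; measure y along the incline from where the plane meets the free surface. Vertical depth h = y·sinθ with sinθ = 0.605988.
The centroid lies 4r/(3π) = 0.63662 m above the diameter, so r − 4r/(3π) = 1.5 − 0.63662 = 0.86338 m below the topmost point, so y_c = 2 + 0.86338 = 2.86338 m and h_c = 2.86338 × 0.605988 = 1.73517 m.
A = πr²/2 = π × 1.5²/2 = 3.53429 m².
Resultant F = γ·h_c·A = 13.80267 × 1.73517 × 3.53429 = 84.6462 kN.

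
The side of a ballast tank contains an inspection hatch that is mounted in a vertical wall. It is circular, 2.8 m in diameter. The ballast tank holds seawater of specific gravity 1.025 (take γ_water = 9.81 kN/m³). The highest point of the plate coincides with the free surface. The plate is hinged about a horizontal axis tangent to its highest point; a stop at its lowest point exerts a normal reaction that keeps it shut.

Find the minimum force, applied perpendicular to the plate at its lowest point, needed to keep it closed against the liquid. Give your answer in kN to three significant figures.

γ = 1.025 × 9.81 = 10.05525 kN/m³.
The centroid is at the centre, 1.4 m below the top of the plate, so the centroid depth is h_c = 1.4 m.
A = π(1.4)² = 6.15752 m².
Resultant F = γ·h_c·A = 10.05525 × 1.4 × 6.15752 = 86.6816 kN.
I_c = πr⁴/4 = π × 1.4⁴/4 = 3.01719 m⁴.
Centre of pressure: y_p = y_c + I_c/(y_c·A) = 1.4 + 3.01719/(1.4 × 6.15752) = 1.4 + 0.350001 = 1.75 m along the plane.
The resultant acts 1.4 + 0.350001 = 1.75 m (along the plate) below the hinge at the top edge, so the moment about the hinge is M = F × 1.75 = 86.6816 × 1.75 = 151.693 kN·m.
A normal force at the bottom, 2.8 m from the hinge, must supply this moment: P = 151.693/2.8 = 54.1761 kN.

P ≈ 54.2 kN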